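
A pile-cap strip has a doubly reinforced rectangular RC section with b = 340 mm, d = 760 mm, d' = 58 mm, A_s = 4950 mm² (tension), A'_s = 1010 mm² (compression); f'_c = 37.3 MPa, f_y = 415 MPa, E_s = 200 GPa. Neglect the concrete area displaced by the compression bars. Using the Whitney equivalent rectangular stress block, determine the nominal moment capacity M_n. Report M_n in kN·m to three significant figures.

M_n ≈ 1410 kN·m

Assume both tension and compression steel yield.
Net tension couple steel: A_s − A'_s = 3940 mm².
a = (A_s − A'_s) f_y / (0.85 f'_c b) = 1635100/(0.85 × 37.3 × 340) = 151.68 mm.
c = a/β₁ = 151.68/0.784 = 193.47 mm; ε'_s = 0.003(c − d')/c = 0.0021 ≥ f_y/E_s = 0.0021, so compression steel does yield.
M_n = (A_s − A'_s) f_y (d − a/2) + A'_s f_y (d − d') = [1635100 × (760 − 75.84) + 419150 × (760 − 58)] × 10⁻⁶ = 1118.67 + 294.24 = 1412.91 kN·m.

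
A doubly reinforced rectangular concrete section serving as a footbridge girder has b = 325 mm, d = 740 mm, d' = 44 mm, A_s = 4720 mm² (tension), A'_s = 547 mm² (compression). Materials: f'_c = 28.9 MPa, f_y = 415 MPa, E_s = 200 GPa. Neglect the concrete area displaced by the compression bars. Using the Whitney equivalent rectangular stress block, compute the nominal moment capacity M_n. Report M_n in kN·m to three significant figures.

M_n ≈ 1250 kN·m

Assume both tension and compression steel yield.
Net tension couple steel: A_s − A'_s = 4173 mm².
a = (A_s − A'_s) f_y / (0.85 f'_c b) = 1731795/(0.85 × 28.9 × 325) = 216.92 mm.
c = a/β₁ = 216.92/0.844 = 257.01 mm; ε'_s = 0.003(c − d')/c = 0.0025 ≥ f_y/E_s = 0.0021, so compression steel does yield.
M_n = (A_s − A'_s) f_y (d − a/2) + A'_s f_y (d − d') = [1731795 × (740 − 108.46) + 227005 × (740 − 44)] × 10⁻⁶ = 1093.70 + 158.00 = 1251.70 kN·m.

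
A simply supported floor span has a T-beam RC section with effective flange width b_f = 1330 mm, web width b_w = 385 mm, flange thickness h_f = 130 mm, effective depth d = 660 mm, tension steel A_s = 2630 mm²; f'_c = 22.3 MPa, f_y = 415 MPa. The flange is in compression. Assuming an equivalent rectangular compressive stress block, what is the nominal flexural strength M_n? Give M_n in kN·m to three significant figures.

M_n ≈ 697 kN·m

Tension: T = A_s f_y = 2630 × 415 = 1091450 N.
Try a within the flange: a = T/(0.85 f'_c b_f) = 1091450/(0.85 × 22.3 × 1330) = 43.29 mm.
Since a = 43.29 ≤ h_f = 130 mm, the stress block lies entirely in the flange; analyse as a rectangular beam of width b_f.
M_n = T(d − a/2) = 1091450 × (660 − 21.645) = 696.73 × 10⁶ N·mm.
M_n = 696.73 kN·m.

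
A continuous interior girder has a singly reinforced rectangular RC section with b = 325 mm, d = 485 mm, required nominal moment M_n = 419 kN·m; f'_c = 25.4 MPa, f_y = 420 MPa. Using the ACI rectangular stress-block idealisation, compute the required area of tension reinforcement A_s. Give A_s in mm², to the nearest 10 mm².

With M_n = 0.85 f'_c a b (d − a/2), solve the quadratic for a:
a = d − √(d² − 2M_n/(0.85 f'_c b)) = 485 − √(485² − 2 × 419×10⁶/(0.85 × 25.4 × 325)) = 144.71 mm.
A_s = 0.85 f'_c a b / f_y = 0.85 × 25.4 × 144.71 × 325 / 420 = 2417.6 mm².

A_s ≈ 2420 mm²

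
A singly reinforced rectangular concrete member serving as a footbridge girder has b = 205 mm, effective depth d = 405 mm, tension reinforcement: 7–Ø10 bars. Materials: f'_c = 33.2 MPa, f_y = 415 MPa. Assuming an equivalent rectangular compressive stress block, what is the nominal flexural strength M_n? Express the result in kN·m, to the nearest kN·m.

M_n ≈ 88 kN·m

A_s = 7 × 78.5 = 549.5 mm².
T = A_s f_y = 549.5 × 415 = 228042.5 N = 228.0425 kN.
From C = T: a = T/(0.85 f'_c b) = 228042.5/(0.85 × 33.2 × 205) = 39.42 mm.
M_n = T(d − a/2) = 228.0425 kN × (405 − 19.71) mm = 87.86 kN·m.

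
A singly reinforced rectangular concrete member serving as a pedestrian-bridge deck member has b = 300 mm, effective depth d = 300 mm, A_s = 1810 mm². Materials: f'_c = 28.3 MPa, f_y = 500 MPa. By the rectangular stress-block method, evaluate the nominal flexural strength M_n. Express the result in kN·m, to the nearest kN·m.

T = A_s f_y = 1810 × 500 = 905000 N = 905 kN.
From C = T: a = T/(0.85 f'_c b) = 905000/(0.85 × 28.3 × 300) = 125.41 mm.
M_n = T(d − a/2) = 905 kN × (300 − 62.705) mm = 214.75 kN·m.

M_n ≈ 215 kN·m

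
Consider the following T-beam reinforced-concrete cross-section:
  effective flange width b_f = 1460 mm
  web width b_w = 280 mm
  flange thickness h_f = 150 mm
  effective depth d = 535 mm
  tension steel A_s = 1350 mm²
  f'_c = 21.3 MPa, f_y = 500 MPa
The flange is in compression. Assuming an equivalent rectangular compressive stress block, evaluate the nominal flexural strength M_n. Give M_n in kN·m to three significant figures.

M_n ≈ 353 kN·m

Tension: T = A_s f_y = 1350 × 500 = 675000 N.
Try a within the flange: a = T/(0.85 f'_c b_f) = 675000/(0.85 × 21.3 × 1460) = 25.54 mm.
Since a = 25.54 ≤ h_f = 150 mm, the stress block lies entirely in the flange; analyse as a rectangular beam of width b_f.
M_n = T(d − a/2) = 675000 × (535 − 12.77) = 352.51 × 10⁶ N·mm.
M_n = 352.51 kN·m.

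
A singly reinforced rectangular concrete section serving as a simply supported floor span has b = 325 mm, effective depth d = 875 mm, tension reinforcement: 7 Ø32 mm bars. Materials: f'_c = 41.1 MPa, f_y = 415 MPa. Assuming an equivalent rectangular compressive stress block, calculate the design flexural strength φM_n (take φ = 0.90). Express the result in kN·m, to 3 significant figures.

φM_n ≈ 1620 kN·m

A_s = 7 × 804 = 5628 mm².
T = A_s f_y = 5628 × 415 = 2335620 N = 2335.62 kN.
From C = T: a = T/(0.85 f'_c b) = 2335620/(0.85 × 41.1 × 325) = 205.71 mm.
M_n = T(d − a/2) = 2335.62 kN × (875 − 102.855) mm = 1803.44 kN·m.
φM_n = 0.90 × 1803.44 = 1623.10 kN·m.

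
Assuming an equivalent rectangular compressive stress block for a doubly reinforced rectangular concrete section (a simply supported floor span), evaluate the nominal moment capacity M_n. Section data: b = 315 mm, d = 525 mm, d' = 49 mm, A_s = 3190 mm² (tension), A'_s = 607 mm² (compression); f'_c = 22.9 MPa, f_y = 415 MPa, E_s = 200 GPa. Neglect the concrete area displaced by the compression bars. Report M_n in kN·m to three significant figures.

M_n ≈ 589 kN·m

Assume both tension and compression steel yield.
Net tension couple steel: A_s − A'_s = 2583 mm².
a = (A_s − A'_s) f_y / (0.85 f'_c b) = 1071945/(0.85 × 22.9 × 315) = 174.83 mm.
c = a/β₁ = 174.83/0.85 = 205.68 mm; ε'_s = 0.003(c − d')/c = 0.0023 ≥ f_y/E_s = 0.0021, so compression steel does yield.
M_n = (A_s − A'_s) f_y (d − a/2) + A'_s f_y (d − d') = [1071945 × (525 − 87.415) + 251905 × (525 − 49)] × 10⁻⁶ = 469.07 + 119.91 = 588.98 kN·m.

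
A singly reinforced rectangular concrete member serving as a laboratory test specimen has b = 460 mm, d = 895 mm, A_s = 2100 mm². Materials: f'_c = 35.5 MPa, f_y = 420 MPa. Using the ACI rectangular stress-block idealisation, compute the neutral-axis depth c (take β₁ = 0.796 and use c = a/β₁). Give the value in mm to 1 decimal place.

T = A_s f_y = 2100 × 420 = 882000 N = 882 kN.
Setting C = 0.85 f'_c a b equal to T: a = 882000/(0.85 × 35.5 × 460) = 63.542 mm.
With β₁ = 0.796, c = a/β₁ = 63.542/0.796 = 79.8 mm.

c ≈ 79.8 mm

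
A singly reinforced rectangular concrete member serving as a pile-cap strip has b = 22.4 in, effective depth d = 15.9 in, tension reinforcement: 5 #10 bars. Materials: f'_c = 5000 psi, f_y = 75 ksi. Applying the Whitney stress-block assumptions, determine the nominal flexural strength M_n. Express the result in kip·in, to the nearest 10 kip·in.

A_s = 5 × 1.27 = 6.35 in².
T = A_s f_y = 6.35 × 75 = 476.25 kips.
a = T/(0.85 f'_c b) = 476.25/(0.85 × 5 × 22.4) = 5.003 in.
M_n = T(d − a/2) = 476.25 × (15.9 − 2.5015) = 6381.0 kip·in.

M_n ≈ 6380 kip·in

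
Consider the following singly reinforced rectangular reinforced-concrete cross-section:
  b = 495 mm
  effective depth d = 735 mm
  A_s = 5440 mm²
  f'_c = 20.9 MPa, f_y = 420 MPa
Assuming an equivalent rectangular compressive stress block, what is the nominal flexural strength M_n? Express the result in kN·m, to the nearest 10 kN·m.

T = A_s f_y = 5440 × 420 = 2284800 N = 2284.8 kN.
From C = T: a = T/(0.85 f'_c b) = 2284800/(0.85 × 20.9 × 495) = 259.82 mm.
M_n = T(d − a/2) = 2284.8 kN × (735 − 129.91) mm = 1382.51 kN·m.

M_n ≈ 1380 kN·m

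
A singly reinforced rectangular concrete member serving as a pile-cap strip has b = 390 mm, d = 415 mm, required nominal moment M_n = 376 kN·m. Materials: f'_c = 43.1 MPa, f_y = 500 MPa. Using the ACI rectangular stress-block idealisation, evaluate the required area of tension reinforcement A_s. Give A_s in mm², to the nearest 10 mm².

A_s ≈ 1980 mm²

With M_n = 0.85 f'_c a b (d − a/2), solve the quadratic for a:
a = d − √(d² − 2M_n/(0.85 f'_c b)) = 415 − √(415² − 2 × 376×10⁶/(0.85 × 43.1 × 390)) = 69.18 mm.
A_s = 0.85 f'_c a b / f_y = 0.85 × 43.1 × 69.18 × 390 / 500 = 1976.8 mm².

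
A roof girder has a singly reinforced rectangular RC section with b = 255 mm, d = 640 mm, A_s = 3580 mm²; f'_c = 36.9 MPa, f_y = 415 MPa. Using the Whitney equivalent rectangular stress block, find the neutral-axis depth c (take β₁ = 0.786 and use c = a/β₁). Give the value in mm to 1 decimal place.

c ≈ 236.3 mm

T = A_s f_y = 3580 × 415 = 1485700 N = 1485.7 kN.
Setting C = 0.85 f'_c a b equal to T: a = 1485700/(0.85 × 36.9 × 255) = 185.757 mm.
With β₁ = 0.786, c = a/β₁ = 185.757/0.786 = 236.3 mm.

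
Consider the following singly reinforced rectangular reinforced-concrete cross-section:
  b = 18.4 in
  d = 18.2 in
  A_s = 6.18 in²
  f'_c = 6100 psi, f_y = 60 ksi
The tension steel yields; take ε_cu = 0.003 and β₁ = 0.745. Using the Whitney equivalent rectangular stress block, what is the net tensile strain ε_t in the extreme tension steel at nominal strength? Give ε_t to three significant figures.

a = A_s f_y/(0.85 f'_c b) = 3.887 in.
β₁ = 0.745, so c = a/β₁ = 3.887/0.745 = 5.217 in.
From the linear strain diagram with ε_cu = 0.003: ε_t = 0.003 (d − c)/c = 0.003 × (18.2 − 5.217)/5.217 = 0.00747.
Since ε_t ≥ 0.005, the section is tension-controlled.

ε_t ≈ 0.00747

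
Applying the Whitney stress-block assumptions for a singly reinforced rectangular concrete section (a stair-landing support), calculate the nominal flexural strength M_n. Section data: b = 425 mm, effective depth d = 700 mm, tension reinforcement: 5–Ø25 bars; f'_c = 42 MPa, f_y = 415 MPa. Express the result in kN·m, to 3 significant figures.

M_n ≈ 679 kN·m

A_s = 5 × 491 = 2455 mm².
T = A_s f_y = 2455 × 415 = 1018825 N = 1018.825 kN.
From C = T: a = T/(0.85 f'_c b) = 1018825/(0.85 × 42 × 425) = 67.15 mm.
M_n = T(d − a/2) = 1018.825 kN × (700 − 33.575) mm = 678.97 kN·m.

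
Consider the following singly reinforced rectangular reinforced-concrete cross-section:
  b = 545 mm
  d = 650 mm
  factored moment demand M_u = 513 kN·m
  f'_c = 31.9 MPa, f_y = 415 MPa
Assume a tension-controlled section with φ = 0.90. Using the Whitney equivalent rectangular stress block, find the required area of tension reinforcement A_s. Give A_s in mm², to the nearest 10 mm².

M_n = M_u/φ = 513/0.90 = 570 kN·m.
With M_n = 0.85 f'_c a b (d − a/2), solve the quadratic for a:
a = d − √(d² − 2M_n/(0.85 f'_c b)) = 650 − √(650² − 2 × 570×10⁶/(0.85 × 31.9 × 545)) = 62.33 mm.
A_s = 0.85 f'_c a b / f_y = 0.85 × 31.9 × 62.33 × 545 / 415 = 2219.5 mm².

A_s ≈ 2220 mm²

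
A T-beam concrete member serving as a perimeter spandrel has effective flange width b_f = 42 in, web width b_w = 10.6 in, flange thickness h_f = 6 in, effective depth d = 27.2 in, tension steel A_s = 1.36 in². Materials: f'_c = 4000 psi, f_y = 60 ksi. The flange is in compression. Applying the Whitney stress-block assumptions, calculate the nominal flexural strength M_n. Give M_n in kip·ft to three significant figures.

M_n ≈ 183 kip·ft

Tension: T = A_s f_y = 1.36 × 60 = 81.6 kips.
Try a within the flange: a = T/(0.85 f'_c b_f) = 81.6/(0.85 × 4 × 42) = 0.571 in.
Since a = 0.571 ≤ h_f = 6 in, the stress block lies entirely in the flange; analyse as a rectangular beam of width b_f.
M_n = T(d − a/2) = 81.6 × (27.2 − 0.2855) = 2196.2 kip·in.
M_n = 2196.2/12 = 183.02 kip·ft.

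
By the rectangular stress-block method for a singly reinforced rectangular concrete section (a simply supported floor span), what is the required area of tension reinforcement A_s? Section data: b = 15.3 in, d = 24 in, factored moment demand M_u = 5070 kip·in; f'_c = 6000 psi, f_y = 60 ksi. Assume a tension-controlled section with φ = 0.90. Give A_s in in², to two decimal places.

M_n = M_u/φ = 5070/0.90 = 5633.33 kip·in.
From M_n = 0.85 f'_c a b (d − a/2):
a = d − √(d² − 2M_n/(0.85 f'_c b)) = 24 − √(24² − 2 × 5633.33/(0.85 × 6 × 15.3)) = 3.225 in.
A_s = 0.85 f'_c a b / f_y = 0.85 × 6 × 3.225 × 15.3 / 60 = 4.194 in².

A_s ≈ 4.19 in²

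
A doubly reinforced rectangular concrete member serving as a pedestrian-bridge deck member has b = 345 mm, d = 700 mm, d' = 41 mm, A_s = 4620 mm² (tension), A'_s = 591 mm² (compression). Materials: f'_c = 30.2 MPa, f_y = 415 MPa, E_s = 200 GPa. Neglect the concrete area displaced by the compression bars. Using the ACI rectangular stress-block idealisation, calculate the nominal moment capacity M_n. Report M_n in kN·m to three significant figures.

M_n ≈ 1170 kN·m

Assume both tension and compression steel yield.
Net tension couple steel: A_s − A'_s = 4029 mm².
a = (A_s − A'_s) f_y / (0.85 f'_c b) = 1672035/(0.85 × 30.2 × 345) = 188.80 mm.
c = a/β₁ = 188.80/0.834 = 226.38 mm; ε'_s = 0.003(c − d')/c = 0.0025 ≥ f_y/E_s = 0.0021, so compression steel does yield.
M_n = (A_s − A'_s) f_y (d − a/2) + A'_s f_y (d − d') = [1672035 × (700 − 94.4) + 245265 × (700 − 41)] × 10⁻⁶ = 1012.58 + 161.63 = 1174.21 kN·m.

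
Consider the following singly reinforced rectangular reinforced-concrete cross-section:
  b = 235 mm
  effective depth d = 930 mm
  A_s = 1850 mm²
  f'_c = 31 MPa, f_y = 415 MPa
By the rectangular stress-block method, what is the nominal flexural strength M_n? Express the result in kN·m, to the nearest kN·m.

T = A_s f_y = 1850 × 415 = 767750 N = 767.75 kN.
From C = T: a = T/(0.85 f'_c b) = 767750/(0.85 × 31 × 235) = 123.99 mm.
M_n = T(d − a/2) = 767.75 kN × (930 − 61.995) mm = 666.41 kN·m.

M_n ≈ 666 kN·m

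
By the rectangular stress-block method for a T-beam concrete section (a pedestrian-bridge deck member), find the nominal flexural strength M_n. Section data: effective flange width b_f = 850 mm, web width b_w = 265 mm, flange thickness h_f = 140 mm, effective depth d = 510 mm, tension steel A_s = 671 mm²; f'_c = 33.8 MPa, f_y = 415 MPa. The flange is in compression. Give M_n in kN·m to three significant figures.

M_n ≈ 140 kN·m

Tension: T = A_s f_y = 671 × 415 = 278465 N.
Try a within the flange: a = T/(0.85 f'_c b_f) = 278465/(0.85 × 33.8 × 850) = 11.40 mm.
Since a = 11.40 ≤ h_f = 140 mm, the stress block lies entirely in the flange; analyse as a rectangular beam of width b_f.
M_n = T(d − a/2) = 278465 × (510 − 5.7) = 140.43 × 10⁶ N·mm.
M_n = 140.43 kN·m.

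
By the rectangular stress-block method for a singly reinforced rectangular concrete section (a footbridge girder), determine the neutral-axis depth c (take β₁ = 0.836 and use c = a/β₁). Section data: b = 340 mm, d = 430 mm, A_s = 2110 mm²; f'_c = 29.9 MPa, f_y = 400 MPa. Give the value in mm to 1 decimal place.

c ≈ 116.8 mm

T = A_s f_y = 2110 × 400 = 844000 N = 844 kN.
Setting C = 0.85 f'_c a b equal to T: a = 844000/(0.85 × 29.9 × 340) = 97.673 mm.
With β₁ = 0.836, c = a/β₁ = 97.673/0.836 = 116.8 mm.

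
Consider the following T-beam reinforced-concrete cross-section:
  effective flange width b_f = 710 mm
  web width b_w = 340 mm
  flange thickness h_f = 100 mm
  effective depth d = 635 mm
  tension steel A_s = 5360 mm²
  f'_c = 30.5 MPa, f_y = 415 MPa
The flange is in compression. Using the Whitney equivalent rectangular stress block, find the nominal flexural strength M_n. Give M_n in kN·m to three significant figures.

Tension: T = A_s f_y = 5360 × 415 = 2224400 N.
Try a within the flange: a = T/(0.85 f'_c b_f) = 2224400/(0.85 × 30.5 × 710) = 120.85 mm.
a = 120.85 > h_f = 100 mm: the block extends into the web. Split into flange-overhang and web parts.
C_f = 0.85 f'_c (b_f − b_w) h_f = 0.85 × 30.5 × (710 − 340) × 100 = 959225 N.
Remaining web compression depth: a_w = (T − C_f)/(0.85 f'_c b_w) = (2224400 − 959225)/(0.85 × 30.5 × 340) = 143.53 mm.
M_n = C_f(d − h_f/2) + (T − C_f)(d − a_w/2) = 959225 × (635 − 50) + 1265175 × (635 − 71.765) = 561.15 + 712.59 = 1273.74 × 10⁶ N·mm.
M_n = 1273.74 kN·m.

M_n ≈ 1270 kN·m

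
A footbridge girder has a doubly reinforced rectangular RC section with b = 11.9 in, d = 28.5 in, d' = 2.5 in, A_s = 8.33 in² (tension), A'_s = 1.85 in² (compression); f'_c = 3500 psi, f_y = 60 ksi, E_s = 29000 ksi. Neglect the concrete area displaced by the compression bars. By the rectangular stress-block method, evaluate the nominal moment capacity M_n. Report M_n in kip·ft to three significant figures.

Assume both steels yield.
a = (A_s − A'_s) f_y/(0.85 f'_c b) = (8.33 − 1.85) × 60/(0.85 × 3.5 × 11.9) = 10.982 in.
c = a/β₁ = 10.982/0.85 = 12.920 in; ε'_s = 0.003(c − d')/c = 0.0024 ≥ ε_y = 0.0021, so the compression steel yields.
M_n = (A_s − A'_s) f_y (d − a/2) + A'_s f_y (d − d') = 388.8 × (28.5 − 5.491) + 111 × (28.5 − 2.5) = 8945.9 + 2886.0 = 11831.9 kip·in = 11831.9/12 = 985.99 kip·ft.

M_n ≈ 986 kip·ft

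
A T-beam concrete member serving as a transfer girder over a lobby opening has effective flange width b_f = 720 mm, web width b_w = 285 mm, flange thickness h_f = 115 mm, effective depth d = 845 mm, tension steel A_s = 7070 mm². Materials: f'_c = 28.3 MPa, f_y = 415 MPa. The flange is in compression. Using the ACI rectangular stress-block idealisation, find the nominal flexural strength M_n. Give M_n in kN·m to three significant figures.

M_n ≈ 2190 kN·m

Tension: T = A_s f_y = 7070 × 415 = 2934050 N.
Try a within the flange: a = T/(0.85 f'_c b_f) = 2934050/(0.85 × 28.3 × 720) = 169.41 mm.
a = 169.41 > h_f = 115 mm: the block extends into the web. Split into flange-overhang and web parts.
C_f = 0.85 f'_c (b_f − b_w) h_f = 0.85 × 28.3 × (720 − 285) × 115 = 1203351 N.
Remaining web compression depth: a_w = (T − C_f)/(0.85 f'_c b_w) = (2934050 − 1203351)/(0.85 × 28.3 × 285) = 252.45 mm.
M_n = C_f(d − h_f/2) + (T − C_f)(d − a_w/2) = 1203351 × (845 − 57.5) + 1730699 × (845 − 126.225) = 947.64 + 1243.98 = 2191.62 × 10⁶ N·mm.
M_n = 2191.62 kN·m.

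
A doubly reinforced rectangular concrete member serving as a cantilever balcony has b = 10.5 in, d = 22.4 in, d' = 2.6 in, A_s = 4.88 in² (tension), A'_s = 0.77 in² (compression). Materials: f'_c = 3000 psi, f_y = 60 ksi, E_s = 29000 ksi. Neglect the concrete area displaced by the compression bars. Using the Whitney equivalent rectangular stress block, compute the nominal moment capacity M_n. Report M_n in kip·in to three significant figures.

Assume both steels yield.
a = (A_s − A'_s) f_y/(0.85 f'_c b) = (4.88 − 0.77) × 60/(0.85 × 3 × 10.5) = 9.210 in.
c = a/β₁ = 9.210/0.85 = 10.835 in; ε'_s = 0.003(c − d')/c = 0.0023 ≥ ε_y = 0.0021, so the compression steel yields.
M_n = (A_s − A'_s) f_y (d − a/2) + A'_s f_y (d − d') = 246.6 × (22.4 − 4.605) + 46.2 × (22.4 − 2.6) = 4388.2 + 914.8 = 5303.0 kip·in.

M_n ≈ 5300 kip·in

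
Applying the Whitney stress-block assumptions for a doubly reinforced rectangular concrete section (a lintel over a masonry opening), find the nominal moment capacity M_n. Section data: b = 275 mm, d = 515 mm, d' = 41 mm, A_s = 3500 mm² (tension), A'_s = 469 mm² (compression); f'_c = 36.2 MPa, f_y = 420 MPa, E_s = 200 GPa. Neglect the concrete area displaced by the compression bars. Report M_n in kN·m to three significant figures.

M_n ≈ 653 kN·m

Assume both tension and compression steel yield.
Net tension couple steel: A_s − A'_s = 3031 mm².
a = (A_s − A'_s) f_y / (0.85 f'_c b) = 1273020/(0.85 × 36.2 × 275) = 150.44 mm.
c = a/β₁ = 150.44/0.791 = 190.19 mm; ε'_s = 0.003(c − d')/c = 0.0024 ≥ f_y/E_s = 0.0021, so compression steel does yield.
M_n = (A_s − A'_s) f_y (d − a/2) + A'_s f_y (d − d') = [1273020 × (515 − 75.22) + 196980 × (515 − 41)] × 10⁻⁶ = 559.85 + 93.37 = 653.22 kN·m.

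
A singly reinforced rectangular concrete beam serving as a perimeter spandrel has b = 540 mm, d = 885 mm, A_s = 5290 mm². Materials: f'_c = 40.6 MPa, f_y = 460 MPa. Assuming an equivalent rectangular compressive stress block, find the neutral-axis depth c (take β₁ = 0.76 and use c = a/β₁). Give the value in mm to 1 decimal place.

T = A_s f_y = 5290 × 460 = 2433400 N = 2433.4 kN.
Setting C = 0.85 f'_c a b equal to T: a = 2433400/(0.85 × 40.6 × 540) = 130.579 mm.
With β₁ = 0.76, c = a/β₁ = 130.579/0.76 = 171.8 mm.

c ≈ 171.8 mm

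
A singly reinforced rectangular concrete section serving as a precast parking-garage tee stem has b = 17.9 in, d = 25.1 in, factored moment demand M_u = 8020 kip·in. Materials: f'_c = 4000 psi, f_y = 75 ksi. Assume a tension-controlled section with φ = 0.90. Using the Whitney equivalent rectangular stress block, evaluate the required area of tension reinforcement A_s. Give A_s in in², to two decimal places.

A_s ≈ 5.47 in²

M_n = M_u/φ = 8020/0.90 = 8911.11 kip·in.
From M_n = 0.85 f'_c a b (d − a/2):
a = d − √(d² − 2M_n/(0.85 f'_c b)) = 25.1 − √(25.1² − 2 × 8911.11/(0.85 × 4 × 17.9)) = 6.738 in.
A_s = 0.85 f'_c a b / f_y = 0.85 × 4 × 6.738 × 17.9 / 75 = 5.468 in².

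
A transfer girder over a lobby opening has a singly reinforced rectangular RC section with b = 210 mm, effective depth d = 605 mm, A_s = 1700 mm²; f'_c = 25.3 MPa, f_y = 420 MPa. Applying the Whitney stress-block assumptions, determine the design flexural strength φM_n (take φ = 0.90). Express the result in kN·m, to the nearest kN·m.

φM_n ≈ 338 kN·m

T = A_s f_y = 1700 × 420 = 714000 N = 714 kN.
From C = T: a = T/(0.85 f'_c b) = 714000/(0.85 × 25.3 × 210) = 158.10 mm.
M_n = T(d − a/2) = 714 kN × (605 − 79.05) mm = 375.53 kN·m.
φM_n = 0.90 × 375.53 = 337.98 kN·m.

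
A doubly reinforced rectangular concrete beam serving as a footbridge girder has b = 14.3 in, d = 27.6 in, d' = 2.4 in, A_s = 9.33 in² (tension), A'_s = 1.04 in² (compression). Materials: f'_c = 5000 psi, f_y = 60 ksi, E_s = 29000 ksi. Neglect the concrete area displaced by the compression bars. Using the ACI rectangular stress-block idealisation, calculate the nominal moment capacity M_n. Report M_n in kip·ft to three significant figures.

Assume both steels yield.
a = (A_s − A'_s) f_y/(0.85 f'_c b) = (9.33 − 1.04) × 60/(0.85 × 5 × 14.3) = 8.184 in.
c = a/β₁ = 8.184/0.8 = 10.230 in; ε'_s = 0.003(c − d')/c = 0.0023 ≥ ε_y = 0.0021, so the compression steel yields.
M_n = (A_s − A'_s) f_y (d − a/2) + A'_s f_y (d − d') = 497.4 × (27.6 − 4.092) + 62.4 × (27.6 − 2.4) = 11692.9 + 1572.5 = 13265.4 kip·in = 13265.4/12 = 1105.45 kip·ft.

M_n ≈ 1110 kip·ft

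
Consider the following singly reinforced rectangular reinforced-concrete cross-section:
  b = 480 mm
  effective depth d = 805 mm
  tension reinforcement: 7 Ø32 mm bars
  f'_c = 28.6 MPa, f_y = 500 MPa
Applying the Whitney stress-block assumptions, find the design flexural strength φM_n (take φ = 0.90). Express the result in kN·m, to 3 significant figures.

φM_n ≈ 1730 kN·m

A_s = 7 × 804 = 5628 mm².
T = A_s f_y = 5628 × 500 = 2814000 N = 2814 kN.
From C = T: a = T/(0.85 f'_c b) = 2814000/(0.85 × 28.6 × 480) = 241.16 mm.
M_n = T(d − a/2) = 2814 kN × (805 − 120.58) mm = 1925.96 kN·m.
φM_n = 0.90 × 1925.96 = 1733.36 kN·m.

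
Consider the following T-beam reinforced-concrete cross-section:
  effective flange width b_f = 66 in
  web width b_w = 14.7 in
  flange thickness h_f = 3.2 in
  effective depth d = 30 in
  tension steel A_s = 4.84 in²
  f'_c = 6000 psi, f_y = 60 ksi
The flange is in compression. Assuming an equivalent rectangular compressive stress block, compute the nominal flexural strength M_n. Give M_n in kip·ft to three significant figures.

M_n ≈ 716 kip·ft

Tension: T = A_s f_y = 4.84 × 60 = 290.4 kips.
Try a within the flange: a = T/(0.85 f'_c b_f) = 290.4/(0.85 × 6 × 66) = 0.863 in.
Since a = 0.863 ≤ h_f = 3.2 in, the stress block lies entirely in the flange; analyse as a rectangular beam of width b_f.
M_n = T(d − a/2) = 290.4 × (30 − 0.4315) = 8586.7 kip·in.
M_n = 8586.7/12 = 715.56 kip·ft.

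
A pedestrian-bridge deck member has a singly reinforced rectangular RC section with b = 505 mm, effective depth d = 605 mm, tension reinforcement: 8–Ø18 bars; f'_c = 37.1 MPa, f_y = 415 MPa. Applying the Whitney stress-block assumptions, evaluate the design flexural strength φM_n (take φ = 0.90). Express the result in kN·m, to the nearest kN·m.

A_s = 8 × 254 = 2032 mm².
T = A_s f_y = 2032 × 415 = 843280 N = 843.28 kN.
From C = T: a = T/(0.85 f'_c b) = 843280/(0.85 × 37.1 × 505) = 52.95 mm.
M_n = T(d − a/2) = 843.28 kN × (605 − 26.475) mm = 487.86 kN·m.
φM_n = 0.90 × 487.86 = 439.07 kN·m.

φM_n ≈ 439 kN·m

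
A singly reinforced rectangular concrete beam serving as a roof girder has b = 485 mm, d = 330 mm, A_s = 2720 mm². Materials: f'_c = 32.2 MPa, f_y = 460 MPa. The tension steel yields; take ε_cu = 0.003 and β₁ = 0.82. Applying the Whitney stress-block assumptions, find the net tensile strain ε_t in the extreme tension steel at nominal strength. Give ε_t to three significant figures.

ε_t ≈ 0.00561

a = A_s f_y/(0.85 f'_c b) = 94.26 mm.
β₁ = 0.82, so c = a/β₁ = 94.26/0.82 = 114.95 mm.
From the linear strain diagram with ε_cu = 0.003: ε_t = 0.003 (d − c)/c = 0.003 × (330 − 114.95)/114.95 = 0.00561.
Since ε_t ≥ 0.005, the section is tension-controlled.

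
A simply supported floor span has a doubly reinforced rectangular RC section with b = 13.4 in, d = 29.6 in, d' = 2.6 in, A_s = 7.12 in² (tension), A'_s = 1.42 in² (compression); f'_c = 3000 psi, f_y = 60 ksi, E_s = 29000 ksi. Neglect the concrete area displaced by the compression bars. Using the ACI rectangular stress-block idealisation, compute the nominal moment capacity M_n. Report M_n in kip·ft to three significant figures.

M_n ≈ 893 kip·ft

Assume both steels yield.
a = (A_s − A'_s) f_y/(0.85 f'_c b) = (7.12 − 1.42) × 60/(0.85 × 3 × 13.4) = 10.009 in.
c = a/β₁ = 10.009/0.85 = 11.775 in; ε'_s = 0.003(c − d')/c = 0.0023 ≥ ε_y = 0.0021, so the compression steel yields.
M_n = (A_s − A'_s) f_y (d − a/2) + A'_s f_y (d − d') = 342 × (29.6 − 5.0045) + 85.2 × (29.6 − 2.6) = 8411.7 + 2300.4 = 10712.1 kip·in = 10712.1/12 = 892.68 kip·ft.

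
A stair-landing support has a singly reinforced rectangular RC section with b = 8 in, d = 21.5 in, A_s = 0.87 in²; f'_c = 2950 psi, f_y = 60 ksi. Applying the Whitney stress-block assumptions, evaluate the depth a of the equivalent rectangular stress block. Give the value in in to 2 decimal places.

T = A_s f_y = 0.87 × 60 = 52.2 kips.
a = T/(0.85 f'_c b) = 52.2/(0.85 × 2.95 × 8) = 2.60 in.

a ≈ 2.60 in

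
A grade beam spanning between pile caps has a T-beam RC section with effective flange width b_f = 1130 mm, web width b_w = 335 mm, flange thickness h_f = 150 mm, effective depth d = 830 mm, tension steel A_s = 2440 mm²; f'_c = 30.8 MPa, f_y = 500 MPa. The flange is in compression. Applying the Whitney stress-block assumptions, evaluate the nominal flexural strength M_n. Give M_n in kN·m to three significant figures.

Tension: T = A_s f_y = 2440 × 500 = 1220000 N.
Try a within the flange: a = T/(0.85 f'_c b_f) = 1220000/(0.85 × 30.8 × 1130) = 41.24 mm.
Since a = 41.24 ≤ h_f = 150 mm, the stress block lies entirely in the flange; analyse as a rectangular beam of width b_f.
M_n = T(d − a/2) = 1220000 × (830 − 20.62) = 987.44 × 10⁶ N·mm.
M_n = 987.44 kN·m.

M_n ≈ 987 kN·m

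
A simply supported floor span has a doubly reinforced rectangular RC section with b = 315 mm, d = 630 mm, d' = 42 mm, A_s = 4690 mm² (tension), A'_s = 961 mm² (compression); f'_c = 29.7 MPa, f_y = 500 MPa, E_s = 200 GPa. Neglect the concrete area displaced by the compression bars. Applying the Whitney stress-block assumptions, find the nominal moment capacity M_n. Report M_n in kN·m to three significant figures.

Assume both tension and compression steel yield.
Net tension couple steel: A_s − A'_s = 3729 mm².
a = (A_s − A'_s) f_y / (0.85 f'_c b) = 1864500/(0.85 × 29.7 × 315) = 234.46 mm.
c = a/β₁ = 234.46/0.838 = 279.79 mm; ε'_s = 0.003(c − d')/c = 0.0025 ≥ f_y/E_s = 0.0025, so compression steel does yield.
M_n = (A_s − A'_s) f_y (d − a/2) + A'_s f_y (d − d') = [1864500 × (630 − 117.23) + 480500 × (630 − 42)] × 10⁻⁶ = 956.06 + 282.53 = 1238.59 kN·m.

M_n ≈ 1240 kN·m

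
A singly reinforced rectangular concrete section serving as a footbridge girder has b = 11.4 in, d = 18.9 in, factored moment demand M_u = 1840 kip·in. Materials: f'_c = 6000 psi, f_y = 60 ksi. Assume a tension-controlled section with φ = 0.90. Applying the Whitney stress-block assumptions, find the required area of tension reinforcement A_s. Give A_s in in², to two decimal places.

M_n = M_u/φ = 1840/0.90 = 2044.44 kip·in.
From M_n = 0.85 f'_c a b (d − a/2):
a = d − √(d² − 2M_n/(0.85 f'_c b)) = 18.9 − √(18.9² − 2 × 2044.44/(0.85 × 6 × 11.4)) = 1.962 in.
A_s = 0.85 f'_c a b / f_y = 0.85 × 6 × 1.962 × 11.4 / 60 = 1.901 in².

A_s ≈ 1.90 in²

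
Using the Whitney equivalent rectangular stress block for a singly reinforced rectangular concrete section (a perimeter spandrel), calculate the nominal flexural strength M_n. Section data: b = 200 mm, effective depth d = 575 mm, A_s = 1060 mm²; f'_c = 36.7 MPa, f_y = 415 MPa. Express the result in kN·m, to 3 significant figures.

M_n ≈ 237 kN·m

T = A_s f_y = 1060 × 415 = 439900 N = 439.9 kN.
From C = T: a = T/(0.85 f'_c b) = 439900/(0.85 × 36.7 × 200) = 70.51 mm.
M_n = T(d − a/2) = 439.9 kN × (575 − 35.255) mm = 237.43 kN·m.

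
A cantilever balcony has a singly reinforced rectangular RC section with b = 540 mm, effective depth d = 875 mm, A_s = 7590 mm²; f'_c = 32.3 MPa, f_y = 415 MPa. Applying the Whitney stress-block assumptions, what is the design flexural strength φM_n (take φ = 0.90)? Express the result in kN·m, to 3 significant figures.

φM_n ≈ 2180 kN·m

T = A_s f_y = 7590 × 415 = 3149850 N = 3149.85 kN.
From C = T: a = T/(0.85 f'_c b) = 3149850/(0.85 × 32.3 × 540) = 212.46 mm.
M_n = T(d − a/2) = 3149.85 kN × (875 − 106.23) mm = 2421.51 kN·m.
φM_n = 0.90 × 2421.51 = 2179.36 kN·m.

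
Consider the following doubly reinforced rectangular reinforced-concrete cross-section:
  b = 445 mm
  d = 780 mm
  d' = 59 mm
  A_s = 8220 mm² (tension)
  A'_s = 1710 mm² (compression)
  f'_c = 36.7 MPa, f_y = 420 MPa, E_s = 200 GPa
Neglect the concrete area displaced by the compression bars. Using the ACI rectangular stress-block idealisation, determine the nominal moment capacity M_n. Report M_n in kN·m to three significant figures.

M_n ≈ 2380 kN·m

Assume both tension and compression steel yield.
Net tension couple steel: A_s − A'_s = 6510 mm².
a = (A_s − A'_s) f_y / (0.85 f'_c b) = 2734200/(0.85 × 36.7 × 445) = 196.96 mm.
c = a/β₁ = 196.96/0.788 = 249.95 mm; ε'_s = 0.003(c − d')/c = 0.0023 ≥ f_y/E_s = 0.0021, so compression steel does yield.
M_n = (A_s − A'_s) f_y (d − a/2) + A'_s f_y (d − d') = [2734200 × (780 − 98.48) + 718200 × (780 − 59)] × 10⁻⁶ = 1863.41 + 517.82 = 2381.23 kN·m.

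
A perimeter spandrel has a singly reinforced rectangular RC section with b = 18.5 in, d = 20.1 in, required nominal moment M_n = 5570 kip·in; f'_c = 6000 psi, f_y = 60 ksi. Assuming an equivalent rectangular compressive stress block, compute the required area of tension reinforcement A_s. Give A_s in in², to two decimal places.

A_s ≈ 5.02 in²

From M_n = 0.85 f'_c a b (d − a/2):
a = d − √(d² − 2M_n/(0.85 f'_c b)) = 20.1 − √(20.1² − 2 × 5570/(0.85 × 6 × 18.5)) = 3.190 in.
A_s = 0.85 f'_c a b / f_y = 0.85 × 6 × 3.190 × 18.5 / 60 = 5.016 in².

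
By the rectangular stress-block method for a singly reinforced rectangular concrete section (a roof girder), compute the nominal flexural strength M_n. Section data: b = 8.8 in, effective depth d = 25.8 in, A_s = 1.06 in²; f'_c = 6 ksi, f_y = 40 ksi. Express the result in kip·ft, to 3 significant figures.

T = A_s f_y = 1.06 × 40 = 42.4 kips.
a = T/(0.85 f'_c b) = 42.4/(0.85 × 6 × 8.8) = 0.945 in.
M_n = T(d − a/2) = 42.4 × (25.8 − 0.4725) = 1073.9 kip·in = 1073.9/12 = 89.49 kip·ft.

M_n ≈ 89.5 kip·ft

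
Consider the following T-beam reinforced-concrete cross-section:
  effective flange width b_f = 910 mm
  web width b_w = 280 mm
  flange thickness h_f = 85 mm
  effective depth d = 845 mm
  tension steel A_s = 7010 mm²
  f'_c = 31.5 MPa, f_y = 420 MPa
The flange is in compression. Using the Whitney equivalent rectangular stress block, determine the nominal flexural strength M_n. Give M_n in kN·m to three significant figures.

M_n ≈ 2270 kN·m

Tension: T = A_s f_y = 7010 × 420 = 2944200 N.
Try a within the flange: a = T/(0.85 f'_c b_f) = 2944200/(0.85 × 31.5 × 910) = 120.84 mm.
a = 120.84 > h_f = 85 mm: the block extends into the web. Split into flange-overhang and web parts.
C_f = 0.85 f'_c (b_f − b_w) h_f = 0.85 × 31.5 × (910 − 280) × 85 = 1433801 N.
Remaining web compression depth: a_w = (T − C_f)/(0.85 f'_c b_w) = (2944200 − 1433801)/(0.85 × 31.5 × 280) = 201.47 mm.
M_n = C_f(d − h_f/2) + (T − C_f)(d − a_w/2) = 1433801 × (845 − 42.5) + 1510399 × (845 − 100.735) = 1150.63 + 1124.14 = 2274.77 × 10⁶ N·mm.
M_n = 2274.77 kN·m.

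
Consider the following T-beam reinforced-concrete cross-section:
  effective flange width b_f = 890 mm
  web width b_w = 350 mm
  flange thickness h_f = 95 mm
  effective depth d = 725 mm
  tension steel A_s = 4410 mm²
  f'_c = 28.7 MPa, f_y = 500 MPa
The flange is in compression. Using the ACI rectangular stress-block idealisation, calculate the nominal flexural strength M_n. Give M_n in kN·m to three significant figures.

Tension: T = A_s f_y = 4410 × 500 = 2205000 N.
Try a within the flange: a = T/(0.85 f'_c b_f) = 2205000/(0.85 × 28.7 × 890) = 101.56 mm.
a = 101.56 > h_f = 95 mm: the block extends into the web. Split into flange-overhang and web parts.
C_f = 0.85 f'_c (b_f − b_w) h_f = 0.85 × 28.7 × (890 − 350) × 95 = 1251464 N.
Remaining web compression depth: a_w = (T − C_f)/(0.85 f'_c b_w) = (2205000 − 1251464)/(0.85 × 28.7 × 350) = 111.68 mm.
M_n = C_f(d − h_f/2) + (T − C_f)(d − a_w/2) = 1251464 × (725 − 47.5) + 953536 × (725 − 55.84) = 847.87 + 638.07 = 1485.94 × 10⁶ N·mm.
M_n = 1485.94 kN·m.

M_n ≈ 1490 kN·m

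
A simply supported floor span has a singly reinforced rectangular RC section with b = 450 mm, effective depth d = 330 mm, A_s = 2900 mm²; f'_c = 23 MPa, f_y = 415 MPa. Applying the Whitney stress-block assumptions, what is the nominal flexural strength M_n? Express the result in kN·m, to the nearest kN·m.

M_n ≈ 315 kN·m

T = A_s f_y = 2900 × 415 = 1203500 N = 1203.5 kN.
From C = T: a = T/(0.85 f'_c b) = 1203500/(0.85 × 23 × 450) = 136.80 mm.
M_n = T(d − a/2) = 1203.5 kN × (330 − 68.4) mm = 314.84 kN·m.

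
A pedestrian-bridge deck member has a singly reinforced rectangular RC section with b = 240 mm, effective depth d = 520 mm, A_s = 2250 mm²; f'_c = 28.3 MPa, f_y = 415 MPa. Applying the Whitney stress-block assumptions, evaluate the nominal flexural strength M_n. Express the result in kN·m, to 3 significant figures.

T = A_s f_y = 2250 × 415 = 933750 N = 933.75 kN.
From C = T: a = T/(0.85 f'_c b) = 933750/(0.85 × 28.3 × 240) = 161.74 mm.
M_n = T(d − a/2) = 933.75 kN × (520 − 80.87) mm = 410.04 kN·m.

M_n ≈ 410 kN·m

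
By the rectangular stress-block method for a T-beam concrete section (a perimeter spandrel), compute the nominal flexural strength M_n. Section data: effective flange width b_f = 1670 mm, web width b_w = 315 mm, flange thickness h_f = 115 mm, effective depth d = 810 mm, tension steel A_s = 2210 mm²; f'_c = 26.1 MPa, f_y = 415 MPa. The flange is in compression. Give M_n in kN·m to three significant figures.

M_n ≈ 732 kN·m

Tension: T = A_s f_y = 2210 × 415 = 917150 N.
Try a within the flange: a = T/(0.85 f'_c b_f) = 917150/(0.85 × 26.1 × 1670) = 24.76 mm.
Since a = 24.76 ≤ h_f = 115 mm, the stress block lies entirely in the flange; analyse as a rectangular beam of width b_f.
M_n = T(d − a/2) = 917150 × (810 − 12.38) = 731.54 × 10⁶ N·mm.
M_n = 731.54 kN·m.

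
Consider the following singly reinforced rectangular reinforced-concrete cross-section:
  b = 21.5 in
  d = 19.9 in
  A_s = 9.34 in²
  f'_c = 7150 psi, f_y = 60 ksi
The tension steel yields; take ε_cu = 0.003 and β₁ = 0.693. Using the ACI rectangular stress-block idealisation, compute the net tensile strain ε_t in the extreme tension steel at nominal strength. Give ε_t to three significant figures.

a = A_s f_y/(0.85 f'_c b) = 4.289 in.
β₁ = 0.693, so c = a/β₁ = 4.289/0.693 = 6.189 in.
From the linear strain diagram with ε_cu = 0.003: ε_t = 0.003 (d − c)/c = 0.003 × (19.9 − 6.189)/6.189 = 0.00665.
Since ε_t ≥ 0.005, the section is tension-controlled.

ε_t ≈ 0.00665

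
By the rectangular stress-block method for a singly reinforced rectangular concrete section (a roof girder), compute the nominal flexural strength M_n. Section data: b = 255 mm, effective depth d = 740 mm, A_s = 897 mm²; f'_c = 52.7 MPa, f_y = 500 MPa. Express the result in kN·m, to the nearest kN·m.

M_n ≈ 323 kN·m

T = A_s f_y = 897 × 500 = 448500 N = 448.5 kN.
From C = T: a = T/(0.85 f'_c b) = 448500/(0.85 × 52.7 × 255) = 39.26 mm.
M_n = T(d − a/2) = 448.5 kN × (740 − 19.63) mm = 323.09 kN·m.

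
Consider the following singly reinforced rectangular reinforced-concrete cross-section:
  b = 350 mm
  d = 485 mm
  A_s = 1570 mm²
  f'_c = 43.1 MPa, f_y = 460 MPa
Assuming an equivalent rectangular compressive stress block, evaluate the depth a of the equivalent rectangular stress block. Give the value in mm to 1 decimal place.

a ≈ 56.3 mm

T = A_s f_y = 1570 × 460 = 722200 N = 722.2 kN.
Setting C = 0.85 f'_c a b equal to T: a = 722200/(0.85 × 43.1 × 350) = 56.3 mm.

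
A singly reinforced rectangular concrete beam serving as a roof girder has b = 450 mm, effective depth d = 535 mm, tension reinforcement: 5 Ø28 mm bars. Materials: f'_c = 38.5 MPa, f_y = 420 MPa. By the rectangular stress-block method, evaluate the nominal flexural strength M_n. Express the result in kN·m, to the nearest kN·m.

M_n ≈ 635 kN·m

A_s = 5 × 616 = 3080 mm².
T = A_s f_y = 3080 × 420 = 1293600 N = 1293.6 kN.
From C = T: a = T/(0.85 f'_c b) = 1293600/(0.85 × 38.5 × 450) = 87.84 mm.
M_n = T(d − a/2) = 1293.6 kN × (535 − 43.92) mm = 635.26 kN·m.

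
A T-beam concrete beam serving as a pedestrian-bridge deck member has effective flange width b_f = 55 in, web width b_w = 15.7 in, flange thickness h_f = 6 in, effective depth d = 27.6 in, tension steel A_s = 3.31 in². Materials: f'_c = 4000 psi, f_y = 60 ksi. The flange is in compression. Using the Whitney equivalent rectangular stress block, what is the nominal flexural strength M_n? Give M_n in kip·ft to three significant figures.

M_n ≈ 448 kip·ft

Tension: T = A_s f_y = 3.31 × 60 = 198.6 kips.
Try a within the flange: a = T/(0.85 f'_c b_f) = 198.6/(0.85 × 4 × 55) = 1.062 in.
Since a = 1.062 ≤ h_f = 6 in, the stress block lies entirely in the flange; analyse as a rectangular beam of width b_f.
M_n = T(d − a/2) = 198.6 × (27.6 − 0.531) = 5375.9 kip·in.
M_n = 5375.9/12 = 447.99 kip·ft.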